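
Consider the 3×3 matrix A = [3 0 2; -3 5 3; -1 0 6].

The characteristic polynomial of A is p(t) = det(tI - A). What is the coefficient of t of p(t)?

65

p(t) = t^3 - 14t^2 + 65t - 100.
The coefficient of t is 65.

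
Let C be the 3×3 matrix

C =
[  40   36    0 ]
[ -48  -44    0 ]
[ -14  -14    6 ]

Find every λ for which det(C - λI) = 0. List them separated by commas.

-8, 4, 6

Set up det(tI - C) = 0.
Cofactor expansion gives p(t) = t^3 - 2t^2 - 56t + 192.
Rational-root test: t = 6 gives p(6) = 0.
Dividing by (t - 6) leaves t^2 + 4t - 32.
The quadratic factors as (t + 8)·(t - 4).
Eigenvalues: -8, 4, 6.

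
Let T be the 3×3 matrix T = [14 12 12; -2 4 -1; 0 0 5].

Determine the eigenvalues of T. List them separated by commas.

5, 8, 10

Compute the characteristic polynomial p(μ) = det(μI - T).
Expanding along the first row, p(μ) = μ^3 - 23μ^2 + 170μ - 400.
Rational-root test: μ = 8 gives p(8) = 0.
Factor out (μ - 8): p(μ) = (μ - 8)·(μ^2 - 15μ + 50).
The quadratic factors as (μ - 5)·(μ - 10).
Eigenvalues: 5, 8, 10.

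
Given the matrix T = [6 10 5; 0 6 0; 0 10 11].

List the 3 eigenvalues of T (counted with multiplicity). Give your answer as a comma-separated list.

6, 6, 11

Compute the characteristic polynomial p(λ) = det(λI - T).
Expanding the 3×3 determinant: p(λ) = λ^3 - 23λ^2 + 168λ - 396.
Since p(6) = 0, λ = 6 is a root.
Dividing by (λ - 6) leaves λ^2 - 17λ + 66.
The quadratic factors as (λ - 6)·(λ - 11).
Eigenvalues: 6, 6, 11.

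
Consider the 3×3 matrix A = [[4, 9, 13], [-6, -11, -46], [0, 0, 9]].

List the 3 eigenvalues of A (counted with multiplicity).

-5, -2, 9

Set up det(lambda·I - A) = 0.
Expanding along the first row, p(lambda) = lambda^3 - 2·lambda^2 - 53·lambda - 90.
Rational-root test: lambda = -5 gives p(-5) = 0.
Factor out (lambda + 5): p(lambda) = (lambda + 5)·(lambda^2 - 7·lambda - 18).
The quadratic factors as (lambda + 2)·(lambda - 9).
Eigenvalues: -5, -2, 9.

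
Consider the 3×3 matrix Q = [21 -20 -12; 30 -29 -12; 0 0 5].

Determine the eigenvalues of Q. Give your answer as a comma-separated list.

The characteristic polynomial is p(r) = det(rI - Q).
Expanding the 3×3 determinant: p(r) = r^3 + 3r^2 - 49r + 45.
Try r = 1: p(1) = 0, so 1 is a root.
Factor out (r - 1): p(r) = (r - 1)·(r^2 + 4r - 45).
The quadratic factors as (r + 9)·(r - 5).
Eigenvalues: -9, 1, 5.

-9, 1, 5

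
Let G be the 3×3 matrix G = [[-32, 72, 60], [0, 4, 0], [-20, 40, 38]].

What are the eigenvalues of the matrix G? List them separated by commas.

The characteristic polynomial is p(μ) = det(μI - G).
Expanding along the first row, p(μ) = μ^3 - 10μ^2 + 8μ + 64.
Since p(4) = 0, μ = 4 is a root.
Factor out (μ - 4): p(μ) = (μ - 4)·(μ^2 - 6μ - 16).
The quadratic factors as (μ + 2)·(μ - 8).
Eigenvalues: -2, 4, 8.

-2, 4, 8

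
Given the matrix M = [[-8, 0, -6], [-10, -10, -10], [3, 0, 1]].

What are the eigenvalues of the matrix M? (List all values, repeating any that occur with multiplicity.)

-10, -5, -2

The characteristic polynomial is p(t) = det(tI - M).
Expanding the 3×3 determinant: p(t) = t^3 + 17t^2 + 80t + 100.
Rational-root test: t = -2 gives p(-2) = 0.
Factor out (t + 2): p(t) = (t + 2)·(t^2 + 15t + 50).
The quadratic factors as (t + 10)·(t + 5).
Eigenvalues: -10, -5, -2.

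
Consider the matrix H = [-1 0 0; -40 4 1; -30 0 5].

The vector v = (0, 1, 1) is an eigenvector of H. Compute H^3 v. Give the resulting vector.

First find the eigenvalue: Hv = (0, 5, 5) = 5·(0, 1, 1), so λ = 5.
Then H^3 v = λ^3·v = 5^3·(0, 1, 1) = 125·(0, 1, 1) = (0, 125, 125).

(0, 125, 125)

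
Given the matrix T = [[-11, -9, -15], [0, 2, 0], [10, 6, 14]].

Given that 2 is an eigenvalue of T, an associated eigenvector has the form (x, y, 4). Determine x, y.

We need (T - 2I)v = 0.
T - 2I = [[-13, -9, -15], [0, 0, 0], [10, 6, 12]].
Row 1: (-13)·x + (-9)·y + (-15)·4 = 0
Row 2: (0)·x + (0)·y + (0)·4 = 0
Row 3: (10)·x + (6)·y + (12)·4 = 0
Solving gives x = -6, y = 2.
Check: T·(-6, 2, 4) = (-12, 4, 8) = 2·(-6, 2, 4).

-6, 2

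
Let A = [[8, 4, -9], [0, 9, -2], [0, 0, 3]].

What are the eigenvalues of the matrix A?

A is upper triangular, so its eigenvalues are the diagonal entries.
Diagonal: 8, 9, 3.

3, 8, 9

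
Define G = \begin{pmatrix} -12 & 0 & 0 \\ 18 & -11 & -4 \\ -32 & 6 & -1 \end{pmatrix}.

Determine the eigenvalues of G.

-12, -7, -5

The characteristic polynomial is p(lambda) = det(lambda·I - G).
Expanding along the first row, p(lambda) = lambda^3 + 24·lambda^2 + 179·lambda + 420.
Rational-root test: lambda = -12 gives p(-12) = 0.
Factor out (lambda + 12): p(lambda) = (lambda + 12)·(lambda^2 + 12·lambda + 35).
The quadratic factors as (lambda + 7)·(lambda + 5).
Eigenvalues: -12, -7, -5.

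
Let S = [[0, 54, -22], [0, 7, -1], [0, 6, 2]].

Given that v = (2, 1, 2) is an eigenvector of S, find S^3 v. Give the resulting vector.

(250, 125, 250)

First find the eigenvalue: Sv = (10, 5, 10) = 5·(2, 1, 2), so λ = 5.
Then S^3 v = λ^3·v = 5^3·(2, 1, 2) = 125·(2, 1, 2) = (250, 125, 250).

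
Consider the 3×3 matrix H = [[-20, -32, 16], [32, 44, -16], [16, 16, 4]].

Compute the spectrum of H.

4, 12, 12

The characteristic polynomial is p(μ) = det(μI - H).
Cofactor expansion gives p(μ) = μ^3 - 28μ^2 + 240μ - 576.
Rational-root test: μ = 4 gives p(4) = 0.
Factor out (μ - 4): p(μ) = (μ - 4)·(μ^2 - 24μ + 144).
The quadratic factor is (μ - 12)^2.
Eigenvalues: 4, 12, 12.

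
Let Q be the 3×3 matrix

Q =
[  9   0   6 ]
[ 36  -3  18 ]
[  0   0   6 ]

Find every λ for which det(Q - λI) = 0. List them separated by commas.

-3, 6, 9

The characteristic polynomial is p(λ) = det(λI - Q).
Expanding along the first row, p(λ) = λ^3 - 12λ^2 + 9λ + 162.
Since p(-3) = 0, λ = -3 is a root.
Factor out (λ + 3): p(λ) = (λ + 3)·(λ^2 - 15λ + 54).
The quadratic factors as (λ - 6)·(λ - 9).
Eigenvalues: -3, 6, 9.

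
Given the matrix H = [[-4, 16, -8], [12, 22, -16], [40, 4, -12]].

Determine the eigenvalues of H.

-10, 4, 12

The characteristic polynomial is p(lambda) = det(lambda·I - H).
Expanding along the first row, p(lambda) = lambda^3 - 6·lambda^2 - 112·lambda + 480.
Rational-root test: lambda = 4 gives p(4) = 0.
Dividing by (lambda - 4) leaves lambda^2 - 2·lambda - 120.
The quadratic factors as (lambda + 10)·(lambda - 12).
Eigenvalues: -10, 4, 12.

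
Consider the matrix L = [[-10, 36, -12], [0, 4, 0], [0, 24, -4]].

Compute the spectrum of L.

-10, -4, 4

The characteristic polynomial is p(lambda) = det(lambda·I - L).
Cofactor expansion gives p(lambda) = lambda^3 + 10·lambda^2 - 16·lambda - 160.
Try lambda = -10: p(-10) = 0, so -10 is a root.
Factor out (lambda + 10): p(lambda) = (lambda + 10)·(lambda^2 - 16).
The quadratic factors as (lambda + 4)·(lambda - 4).
Eigenvalues: -10, -4, 4.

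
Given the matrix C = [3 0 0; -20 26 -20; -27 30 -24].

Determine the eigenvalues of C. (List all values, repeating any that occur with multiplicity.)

The characteristic polynomial is p(μ) = det(μI - C).
Expanding the 3×3 determinant: p(μ) = μ^3 - 5μ^2 - 18μ + 72.
Rational-root test: μ = 3 gives p(3) = 0.
Factor out (μ - 3): p(μ) = (μ - 3)·(μ^2 - 2μ - 24).
The quadratic factors as (μ + 4)·(μ - 6).
Eigenvalues: -4, 3, 6.

-4, 3, 6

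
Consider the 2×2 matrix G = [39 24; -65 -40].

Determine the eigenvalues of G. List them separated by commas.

-1, 0

det(G - lambda·I) = (39 - lambda)(-40 - lambda) - (24)·(-65) = lambda^2 + lambda.
This factors as (lambda + 1)·lambda = 0.
Eigenvalues: -1, 0.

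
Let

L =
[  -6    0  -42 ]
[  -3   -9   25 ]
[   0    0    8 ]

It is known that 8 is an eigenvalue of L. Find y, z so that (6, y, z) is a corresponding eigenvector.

We need (L - 8I)v = 0.
L - 8I = [[-14, 0, -42], [-3, -17, 25], [0, 0, 0]].
Row 1: (-14)·6 + (0)·y + (-42)·z = 0
Row 2: (-3)·6 + (-17)·y + (25)·z = 0
Row 3: (0)·6 + (0)·y + (0)·z = 0
Solving gives y = -4, z = -2.
Check: L·(6, -4, -2) = (48, -32, -16) = 8·(6, -4, -2).

-4, -2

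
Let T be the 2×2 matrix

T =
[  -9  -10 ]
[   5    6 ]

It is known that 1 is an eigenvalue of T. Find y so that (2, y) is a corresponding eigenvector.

We need (T - 1I)v = 0.
T - 1I = [[-10, -10], [5, 5]].
Row 1: (-10)·2 + (-10)·y = 0
Row 2: (5)·2 + (5)·y = 0
Solving gives y = -2.
Check: T·(2, -2) = (2, -2) = 1·(2, -2).

-2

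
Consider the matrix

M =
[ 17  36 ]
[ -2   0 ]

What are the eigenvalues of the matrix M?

8, 9

det(M - rI) = (17 - r)(0 - r) - (36)·(-2) = r^2 - 17r + 72.
This factors as (r - 8)·(r - 9) = 0.
Eigenvalues: 8, 9.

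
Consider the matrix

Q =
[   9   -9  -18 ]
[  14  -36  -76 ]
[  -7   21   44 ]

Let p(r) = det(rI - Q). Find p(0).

p(0) = det(0·I − Q) = det(−Q) = (−1)^3·det(Q).
det(Q) = 108, so p(0) = -108.

-108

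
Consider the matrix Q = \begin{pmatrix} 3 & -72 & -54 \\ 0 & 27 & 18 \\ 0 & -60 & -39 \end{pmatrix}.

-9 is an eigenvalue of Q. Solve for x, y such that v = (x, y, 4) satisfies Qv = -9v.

6, -2

We need (Q + 9I)v = 0.
Q + 9I = [[12, -72, -54], [0, 36, 18], [0, -60, -30]].
Row 1: (12)·x + (-72)·y + (-54)·4 = 0
Row 2: (0)·x + (36)·y + (18)·4 = 0
Row 3: (0)·x + (-60)·y + (-30)·4 = 0
Solving gives x = 6, y = -2.
Check: Q·(6, -2, 4) = (-54, 18, -36) = -9·(6, -2, 4).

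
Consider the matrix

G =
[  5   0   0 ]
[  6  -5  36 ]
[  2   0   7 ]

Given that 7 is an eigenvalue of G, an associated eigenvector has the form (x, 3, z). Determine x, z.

0, 1

We need (G - 7I)v = 0.
G - 7I = [[-2, 0, 0], [6, -12, 36], [2, 0, 0]].
Row 1: (-2)·x + (0)·3 + (0)·z = 0
Row 2: (6)·x + (-12)·3 + (36)·z = 0
Row 3: (2)·x + (0)·3 + (0)·z = 0
Solving gives x = 0, z = 1.
Check: G·(0, 3, 1) = (0, 21, 7) = 7·(0, 3, 1).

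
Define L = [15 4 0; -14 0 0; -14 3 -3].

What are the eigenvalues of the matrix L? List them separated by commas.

-3, 7, 8

The characteristic polynomial is p(λ) = det(λI - L).
Expanding along the first row, p(λ) = λ^3 - 12λ^2 + 11λ + 168.
Since p(-3) = 0, λ = -3 is a root.
Dividing by (λ + 3) leaves λ^2 - 15λ + 56.
The quadratic factors as (λ - 7)·(λ - 8).
Eigenvalues: -3, 7, 8.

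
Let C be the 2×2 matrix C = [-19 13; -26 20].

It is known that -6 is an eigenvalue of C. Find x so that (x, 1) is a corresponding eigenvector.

1

We need (C + 6I)v = 0.
C + 6I = [[-13, 13], [-26, 26]].
Row 1: (-13)·x + (13)·1 = 0
Row 2: (-26)·x + (26)·1 = 0
Solving gives x = 1.
Check: C·(1, 1) = (-6, -6) = -6·(1, 1).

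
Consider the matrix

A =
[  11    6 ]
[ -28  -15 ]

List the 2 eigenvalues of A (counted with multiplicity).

det(A - tI) = (11 - t)(-15 - t) - (6)·(-28) = t^2 + 4t + 3.
This factors as (t + 3)·(t + 1) = 0.
Eigenvalues: -3, -1.

-3, -1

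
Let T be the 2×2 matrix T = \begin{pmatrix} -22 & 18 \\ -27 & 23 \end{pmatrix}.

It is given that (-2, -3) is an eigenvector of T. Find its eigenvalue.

Compute Tv: T·(-2, -3) = (-10, -15).
Since Tv = λv, compare component 1: -10 = λ·-2, so λ = 5.

5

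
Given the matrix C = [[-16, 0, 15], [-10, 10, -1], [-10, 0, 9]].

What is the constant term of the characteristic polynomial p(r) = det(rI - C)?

-60

p(0) = det(0·I − C) = det(−C) = (−1)^3·det(C).
det(C) = 60, so p(0) = -60.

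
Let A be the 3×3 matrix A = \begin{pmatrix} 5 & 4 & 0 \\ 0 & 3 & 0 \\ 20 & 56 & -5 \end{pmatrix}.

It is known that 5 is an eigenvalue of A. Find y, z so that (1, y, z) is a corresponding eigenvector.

We need (A - 5I)v = 0.
A - 5I = [[0, 4, 0], [0, -2, 0], [20, 56, -10]].
Row 1: (0)·1 + (4)·y + (0)·z = 0
Row 2: (0)·1 + (-2)·y + (0)·z = 0
Row 3: (20)·1 + (56)·y + (-10)·z = 0
Solving gives y = 0, z = 2.
Check: A·(1, 0, 2) = (5, 0, 10) = 5·(1, 0, 2).

0, 2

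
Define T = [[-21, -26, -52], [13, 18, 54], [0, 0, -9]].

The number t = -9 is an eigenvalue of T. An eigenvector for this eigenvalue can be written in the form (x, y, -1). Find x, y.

0, 2

We need (T + 9I)v = 0.
T + 9I = [[-12, -26, -52], [13, 27, 54], [0, 0, 0]].
Row 1: (-12)·x + (-26)·y + (-52)·-1 = 0
Row 2: (13)·x + (27)·y + (54)·-1 = 0
Row 3: (0)·x + (0)·y + (0)·-1 = 0
Solving gives x = 0, y = 2.
Check: T·(0, 2, -1) = (0, -18, 9) = -9·(0, 2, -1).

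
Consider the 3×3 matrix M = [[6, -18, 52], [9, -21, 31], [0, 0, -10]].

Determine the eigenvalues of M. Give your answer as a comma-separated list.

Compute the characteristic polynomial p(λ) = det(λI - M).
Expanding along the first row, p(λ) = λ^3 + 25λ^2 + 186λ + 360.
Since p(-12) = 0, λ = -12 is a root.
Dividing by (λ + 12) leaves λ^2 + 13λ + 30.
The quadratic factors as (λ + 10)·(λ + 3).
Eigenvalues: -12, -10, -3.

-12, -10, -3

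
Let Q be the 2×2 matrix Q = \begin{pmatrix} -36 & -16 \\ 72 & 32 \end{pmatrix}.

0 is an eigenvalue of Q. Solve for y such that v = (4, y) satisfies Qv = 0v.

We need (Q)v = 0.
Q = [[-36, -16], [72, 32]].
Row 1: (-36)·4 + (-16)·y = 0
Row 2: (72)·4 + (32)·y = 0
Solving gives y = -9.
Check: Q·(4, -9) = (0, 0) = 0·(4, -9).

-9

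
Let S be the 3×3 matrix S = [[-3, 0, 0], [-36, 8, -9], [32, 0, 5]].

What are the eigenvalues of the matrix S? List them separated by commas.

-3, 5, 8

Compute the characteristic polynomial p(t) = det(tI - S).
Expanding along the first row, p(t) = t^3 - 10t^2 + t + 120.
Rational-root test: t = -3 gives p(-3) = 0.
Factor out (t + 3): p(t) = (t + 3)·(t^2 - 13t + 40).
The quadratic factors as (t - 5)·(t - 8).
Eigenvalues: -3, 5, 8.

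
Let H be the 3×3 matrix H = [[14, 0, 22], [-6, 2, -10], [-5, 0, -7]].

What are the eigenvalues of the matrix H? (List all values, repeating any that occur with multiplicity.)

The characteristic polynomial is p(r) = det(rI - H).
Cofactor expansion gives p(r) = r^3 - 9r^2 + 26r - 24.
Try r = 4: p(4) = 0, so 4 is a root.
Factor out (r - 4): p(r) = (r - 4)·(r^2 - 5r + 6).
The quadratic factors as (r - 2)·(r - 3).
Eigenvalues: 2, 3, 4.

2, 3, 4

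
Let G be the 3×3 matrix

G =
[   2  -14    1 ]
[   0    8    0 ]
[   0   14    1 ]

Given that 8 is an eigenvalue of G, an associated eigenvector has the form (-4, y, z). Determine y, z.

We need (G - 8I)v = 0.
G - 8I = [[-6, -14, 1], [0, 0, 0], [0, 14, -7]].
Row 1: (-6)·-4 + (-14)·y + (1)·z = 0
Row 2: (0)·-4 + (0)·y + (0)·z = 0
Row 3: (0)·-4 + (14)·y + (-7)·z = 0
Solving gives y = 2, z = 4.
Check: G·(-4, 2, 4) = (-32, 16, 32) = 8·(-4, 2, 4).

2, 4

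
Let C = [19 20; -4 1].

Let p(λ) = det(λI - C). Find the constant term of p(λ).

p(λ) = λ^2 - 20λ + 99.
The constant term is 99.

99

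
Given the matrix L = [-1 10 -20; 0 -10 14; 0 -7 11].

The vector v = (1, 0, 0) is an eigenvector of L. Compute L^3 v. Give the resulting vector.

First find the eigenvalue: Lv = (-1, 0, 0) = -1·(1, 0, 0), so λ = -1.
Then L^3 v = λ^3·v = (-1)^3·(1, 0, 0) = -1·(1, 0, 0) = (-1, 0, 0).

(-1, 0, 0)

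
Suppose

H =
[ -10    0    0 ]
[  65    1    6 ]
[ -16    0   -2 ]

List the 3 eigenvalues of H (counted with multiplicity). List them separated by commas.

Compute the characteristic polynomial p(r) = det(rI - H).
Expanding along the first row, p(r) = r^3 + 11r^2 + 8r - 20.
Try r = 1: p(1) = 0, so 1 is a root.
Dividing by (r - 1) leaves r^2 + 12r + 20.
The quadratic factors as (r + 10)·(r + 2).
Eigenvalues: -10, -2, 1.

-10, -2, 1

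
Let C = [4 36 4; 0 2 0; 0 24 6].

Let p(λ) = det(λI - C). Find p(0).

p(0) = det(0·I − C) = det(−C) = (−1)^3·det(C).
det(C) = 48, so p(0) = -48.

-48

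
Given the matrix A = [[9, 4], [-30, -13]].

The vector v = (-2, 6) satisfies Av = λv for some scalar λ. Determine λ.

Compute Av: A·(-2, 6) = (6, -18).
Since Av = λv, compare component 1: 6 = λ·-2, so λ = -3.

-3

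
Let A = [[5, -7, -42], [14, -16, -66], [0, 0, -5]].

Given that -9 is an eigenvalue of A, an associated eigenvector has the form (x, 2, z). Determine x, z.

We need (A + 9I)v = 0.
A + 9I = [[14, -7, -42], [14, -7, -66], [0, 0, 4]].
Row 1: (14)·x + (-7)·2 + (-42)·z = 0
Row 2: (14)·x + (-7)·2 + (-66)·z = 0
Row 3: (0)·x + (0)·2 + (4)·z = 0
Solving gives x = 1, z = 0.
Check: A·(1, 2, 0) = (-9, -18, 0) = -9·(1, 2, 0).

1, 0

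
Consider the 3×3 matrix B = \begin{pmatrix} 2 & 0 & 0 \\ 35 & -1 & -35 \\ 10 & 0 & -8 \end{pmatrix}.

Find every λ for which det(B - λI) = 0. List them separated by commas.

-8, -1, 2

The characteristic polynomial is p(μ) = det(μI - B).
Expanding the 3×3 determinant: p(μ) = μ^3 + 7μ^2 - 10μ - 16.
Try μ = -1: p(-1) = 0, so -1 is a root.
Factor out (μ + 1): p(μ) = (μ + 1)·(μ^2 + 6μ - 16).
The quadratic factors as (μ + 8)·(μ - 2).
Eigenvalues: -8, -1, 2.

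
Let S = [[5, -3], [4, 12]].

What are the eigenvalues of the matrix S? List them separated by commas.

det(S - tI) = (5 - t)(12 - t) - (-3)·(4) = t^2 - 17t + 72.
This factors as (t - 8)·(t - 9) = 0.
Eigenvalues: 8, 9.

8, 9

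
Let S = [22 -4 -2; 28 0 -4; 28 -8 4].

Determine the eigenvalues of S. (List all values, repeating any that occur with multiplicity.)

The characteristic polynomial is p(λ) = det(λI - S).
Expanding along the first row, p(λ) = λ^3 - 26λ^2 + 224λ - 640.
Try λ = 10: p(10) = 0, so 10 is a root.
Dividing by (λ - 10) leaves λ^2 - 16λ + 64.
The quadratic factor is (λ - 8)^2.
Eigenvalues: 8, 8, 10.

8, 8, 10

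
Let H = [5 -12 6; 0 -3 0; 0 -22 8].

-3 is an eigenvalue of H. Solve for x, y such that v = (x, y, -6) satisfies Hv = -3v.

We need (H + 3I)v = 0.
H + 3I = [[8, -12, 6], [0, 0, 0], [0, -22, 11]].
Row 1: (8)·x + (-12)·y + (6)·-6 = 0
Row 2: (0)·x + (0)·y + (0)·-6 = 0
Row 3: (0)·x + (-22)·y + (11)·-6 = 0
Solving gives x = 0, y = -3.
Check: H·(0, -3, -6) = (0, 9, 18) = -3·(0, -3, -6).

0, -3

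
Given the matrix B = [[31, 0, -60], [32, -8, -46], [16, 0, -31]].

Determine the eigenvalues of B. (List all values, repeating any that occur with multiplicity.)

-8, -1, 1

The characteristic polynomial is p(s) = det(sI - B).
Expanding along the first row, p(s) = s^3 + 8s^2 - s - 8.
Since p(-1) = 0, s = -1 is a root.
Dividing by (s + 1) leaves s^2 + 7s - 8.
The quadratic factors as (s + 8)·(s - 1).
Eigenvalues: -8, -1, 1.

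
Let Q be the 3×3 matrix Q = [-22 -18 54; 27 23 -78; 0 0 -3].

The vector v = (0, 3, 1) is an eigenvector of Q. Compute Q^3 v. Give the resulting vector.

First find the eigenvalue: Qv = (0, -9, -3) = -3·(0, 3, 1), so λ = -3.
Then Q^3 v = λ^3·v = (-3)^3·(0, 3, 1) = -27·(0, 3, 1) = (0, -81, -27).

(0, -81, -27)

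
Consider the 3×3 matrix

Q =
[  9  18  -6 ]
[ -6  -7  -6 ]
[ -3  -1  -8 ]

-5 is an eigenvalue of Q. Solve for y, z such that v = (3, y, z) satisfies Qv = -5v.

We need (Q + 5I)v = 0.
Q + 5I = [[14, 18, -6], [-6, -2, -6], [-3, -1, -3]].
Row 1: (14)·3 + (18)·y + (-6)·z = 0
Row 2: (-6)·3 + (-2)·y + (-6)·z = 0
Row 3: (-3)·3 + (-1)·y + (-3)·z = 0
Solving gives y = -3, z = -2.
Check: Q·(3, -3, -2) = (-15, 15, 10) = -5·(3, -3, -2).

-3, -2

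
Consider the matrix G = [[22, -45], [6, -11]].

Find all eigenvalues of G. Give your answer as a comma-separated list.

det(G - λI) = (22 - λ)(-11 - λ) - (-45)·(6) = λ^2 - 11λ + 28.
This factors as (λ - 4)·(λ - 7) = 0.
Eigenvalues: 4, 7.

4, 7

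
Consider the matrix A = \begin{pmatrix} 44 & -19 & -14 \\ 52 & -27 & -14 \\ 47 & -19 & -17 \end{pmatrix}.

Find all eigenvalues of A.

Compute the characteristic polynomial p(s) = det(sI - A).
Cofactor expansion gives p(s) = s^3 - 97s - 264.
Since p(-3) = 0, s = -3 is a root.
Factor out (s + 3): p(s) = (s + 3)·(s^2 - 3s - 88).
The quadratic factors as (s + 8)·(s - 11).
Eigenvalues: -8, -3, 11.

-8, -3, 11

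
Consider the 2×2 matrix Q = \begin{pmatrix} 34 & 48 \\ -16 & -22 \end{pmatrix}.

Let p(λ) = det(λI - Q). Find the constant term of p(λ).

p(λ) = λ^2 - 12λ + 20.
The constant term is 20.

20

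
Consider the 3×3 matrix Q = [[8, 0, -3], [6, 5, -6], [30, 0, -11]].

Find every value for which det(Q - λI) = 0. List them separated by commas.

-2, -1, 5

Set up det(tI - Q) = 0.
Expanding the 3×3 determinant: p(t) = t^3 - 2t^2 - 13t - 10.
Try t = -1: p(-1) = 0, so -1 is a root.
Dividing by (t + 1) leaves t^2 - 3t - 10.
The quadratic factors as (t + 2)·(t - 5).
Eigenvalues: -2, -1, 5.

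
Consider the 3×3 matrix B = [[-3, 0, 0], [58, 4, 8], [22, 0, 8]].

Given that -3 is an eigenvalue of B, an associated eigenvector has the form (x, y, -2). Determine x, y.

We need (B + 3I)v = 0.
B + 3I = [[0, 0, 0], [58, 7, 8], [22, 0, 11]].
Row 1: (0)·x + (0)·y + (0)·-2 = 0
Row 2: (58)·x + (7)·y + (8)·-2 = 0
Row 3: (22)·x + (0)·y + (11)·-2 = 0
Solving gives x = 1, y = -6.
Check: B·(1, -6, -2) = (-3, 18, 6) = -3·(1, -6, -2).

1, -6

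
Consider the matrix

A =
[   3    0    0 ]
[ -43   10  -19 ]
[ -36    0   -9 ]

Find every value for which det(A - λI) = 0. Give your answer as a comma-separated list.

-9, 3, 10

The characteristic polynomial is p(r) = det(rI - A).
Expanding along the first row, p(r) = r^3 - 4r^2 - 87r + 270.
Try r = 3: p(3) = 0, so 3 is a root.
Dividing by (r - 3) leaves r^2 - r - 90.
The quadratic factors as (r + 9)·(r - 10).
Eigenvalues: -9, 3, 10.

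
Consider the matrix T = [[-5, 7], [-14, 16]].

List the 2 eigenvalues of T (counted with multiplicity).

2, 9

det(T - λI) = (-5 - λ)(16 - λ) - (7)·(-14) = λ^2 - 11λ + 18.
This factors as (λ - 2)·(λ - 9) = 0.
Eigenvalues: 2, 9.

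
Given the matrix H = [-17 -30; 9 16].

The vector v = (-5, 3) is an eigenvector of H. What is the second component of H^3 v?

3

First find the eigenvalue: Hv = (-5, 3) = 1·(-5, 3), so λ = 1.
Then H^3 v = λ^3·v = 1^3·(-5, 3) = 1·(-5, 3) = (-5, 3).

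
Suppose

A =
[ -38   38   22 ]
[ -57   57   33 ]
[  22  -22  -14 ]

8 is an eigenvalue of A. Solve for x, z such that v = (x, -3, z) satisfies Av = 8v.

We need (A - 8I)v = 0.
A - 8I = [[-46, 38, 22], [-57, 49, 33], [22, -22, -22]].
Row 1: (-46)·x + (38)·-3 + (22)·z = 0
Row 2: (-57)·x + (49)·-3 + (33)·z = 0
Row 3: (22)·x + (-22)·-3 + (-22)·z = 0
Solving gives x = -2, z = 1.
Check: A·(-2, -3, 1) = (-16, -24, 8) = 8·(-2, -3, 1).

-2, 1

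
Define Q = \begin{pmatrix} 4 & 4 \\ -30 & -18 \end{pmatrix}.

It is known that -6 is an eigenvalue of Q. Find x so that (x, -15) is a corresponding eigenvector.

6

We need (Q + 6I)v = 0.
Q + 6I = [[10, 4], [-30, -12]].
Row 1: (10)·x + (4)·-15 = 0
Row 2: (-30)·x + (-12)·-15 = 0
Solving gives x = 6.
Check: Q·(6, -15) = (-36, 90) = -6·(6, -15).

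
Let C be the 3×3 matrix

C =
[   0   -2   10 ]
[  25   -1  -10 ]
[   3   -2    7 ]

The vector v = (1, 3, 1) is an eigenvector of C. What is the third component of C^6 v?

4096

First find the eigenvalue: Cv = (4, 12, 4) = 4·(1, 3, 1), so λ = 4.
Then C^6 v = λ^6·v = 4^6·(1, 3, 1) = 4096·(1, 3, 1) = (4096, 12288, 4096).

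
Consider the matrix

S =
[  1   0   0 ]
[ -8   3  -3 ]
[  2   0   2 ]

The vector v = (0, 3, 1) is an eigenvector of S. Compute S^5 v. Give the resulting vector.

(0, 96, 32)

First find the eigenvalue: Sv = (0, 6, 2) = 2·(0, 3, 1), so λ = 2.
Then S^5 v = λ^5·v = 2^5·(0, 3, 1) = 32·(0, 3, 1) = (0, 96, 32).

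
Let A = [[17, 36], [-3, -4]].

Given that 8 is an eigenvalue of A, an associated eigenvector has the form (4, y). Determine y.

We need (A - 8I)v = 0.
A - 8I = [[9, 36], [-3, -12]].
Row 1: (9)·4 + (36)·y = 0
Row 2: (-3)·4 + (-12)·y = 0
Solving gives y = -1.
Check: A·(4, -1) = (32, -8) = 8·(4, -1).

-1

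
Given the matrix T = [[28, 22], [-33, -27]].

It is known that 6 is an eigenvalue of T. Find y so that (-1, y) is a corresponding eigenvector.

1

We need (T - 6I)v = 0.
T - 6I = [[22, 22], [-33, -33]].
Row 1: (22)·-1 + (22)·y = 0
Row 2: (-33)·-1 + (-33)·y = 0
Solving gives y = 1.
Check: T·(-1, 1) = (-6, 6) = 6·(-1, 1).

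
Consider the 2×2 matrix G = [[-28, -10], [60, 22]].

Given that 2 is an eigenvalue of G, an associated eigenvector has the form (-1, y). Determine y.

3

We need (G - 2I)v = 0.
G - 2I = [[-30, -10], [60, 20]].
Row 1: (-30)·-1 + (-10)·y = 0
Row 2: (60)·-1 + (20)·y = 0
Solving gives y = 3.
Check: G·(-1, 3) = (-2, 6) = 2·(-1, 3).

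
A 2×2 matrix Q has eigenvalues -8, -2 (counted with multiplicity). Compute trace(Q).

-10

trace(Q) is the sum of the eigenvalues: (-8) + (-2) = -10.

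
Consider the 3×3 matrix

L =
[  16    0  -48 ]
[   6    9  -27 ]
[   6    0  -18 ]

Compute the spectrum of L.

-2, 0, 9

The characteristic polynomial is p(t) = det(tI - L).
Cofactor expansion gives p(t) = t^3 - 7t^2 - 18t.
Try t = 0: p(0) = 0, so 0 is a root.
Factor out t: p(t) = t·(t^2 - 7t - 18).
The quadratic factors as (t + 2)·(t - 9).
Eigenvalues: -2, 0, 9.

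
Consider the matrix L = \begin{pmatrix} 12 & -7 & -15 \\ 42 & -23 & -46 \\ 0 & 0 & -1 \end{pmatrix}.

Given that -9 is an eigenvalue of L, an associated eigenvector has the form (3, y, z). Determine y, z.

We need (L + 9I)v = 0.
L + 9I = [[21, -7, -15], [42, -14, -46], [0, 0, 8]].
Row 1: (21)·3 + (-7)·y + (-15)·z = 0
Row 2: (42)·3 + (-14)·y + (-46)·z = 0
Row 3: (0)·3 + (0)·y + (8)·z = 0
Solving gives y = 9, z = 0.
Check: L·(3, 9, 0) = (-27, -81, 0) = -9·(3, 9, 0).

9, 0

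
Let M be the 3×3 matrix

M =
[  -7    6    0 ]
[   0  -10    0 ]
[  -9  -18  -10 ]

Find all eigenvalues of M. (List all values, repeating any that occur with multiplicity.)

The characteristic polynomial is p(lambda) = det(lambda·I - M).
Expanding along the first row, p(lambda) = lambda^3 + 27·lambda^2 + 240·lambda + 700.
Rational-root test: lambda = -10 gives p(-10) = 0.
Factor out (lambda + 10): p(lambda) = (lambda + 10)·(lambda^2 + 17·lambda + 70).
The quadratic factors as (lambda + 10)·(lambda + 7).
Eigenvalues: -10, -10, -7.

-10, -10, -7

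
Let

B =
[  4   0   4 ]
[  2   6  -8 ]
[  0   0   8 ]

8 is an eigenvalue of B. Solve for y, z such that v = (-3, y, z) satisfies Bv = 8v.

We need (B - 8I)v = 0.
B - 8I = [[-4, 0, 4], [2, -2, -8], [0, 0, 0]].
Row 1: (-4)·-3 + (0)·y + (4)·z = 0
Row 2: (2)·-3 + (-2)·y + (-8)·z = 0
Row 3: (0)·-3 + (0)·y + (0)·z = 0
Solving gives y = 9, z = -3.
Check: B·(-3, 9, -3) = (-24, 72, -24) = 8·(-3, 9, -3).

9, -3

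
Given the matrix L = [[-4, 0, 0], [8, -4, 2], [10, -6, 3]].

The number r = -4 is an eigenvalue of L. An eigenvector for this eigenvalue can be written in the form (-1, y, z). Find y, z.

3, 4

We need (L + 4I)v = 0.
L + 4I = [[0, 0, 0], [8, 0, 2], [10, -6, 7]].
Row 1: (0)·-1 + (0)·y + (0)·z = 0
Row 2: (8)·-1 + (0)·y + (2)·z = 0
Row 3: (10)·-1 + (-6)·y + (7)·z = 0
Solving gives y = 3, z = 4.
Check: L·(-1, 3, 4) = (4, -12, -16) = -4·(-1, 3, 4).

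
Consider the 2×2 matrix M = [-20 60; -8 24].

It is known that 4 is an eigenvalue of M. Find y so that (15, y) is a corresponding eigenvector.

6

We need (M - 4I)v = 0.
M - 4I = [[-24, 60], [-8, 20]].
Row 1: (-24)·15 + (60)·y = 0
Row 2: (-8)·15 + (20)·y = 0
Solving gives y = 6.
Check: M·(15, 6) = (60, 24) = 4·(15, 6).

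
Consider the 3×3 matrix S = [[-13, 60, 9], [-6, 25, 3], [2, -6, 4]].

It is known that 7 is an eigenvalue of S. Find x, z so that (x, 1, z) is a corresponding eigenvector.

We need (S - 7I)v = 0.
S - 7I = [[-20, 60, 9], [-6, 18, 3], [2, -6, -3]].
Row 1: (-20)·x + (60)·1 + (9)·z = 0
Row 2: (-6)·x + (18)·1 + (3)·z = 0
Row 3: (2)·x + (-6)·1 + (-3)·z = 0
Solving gives x = 3, z = 0.
Check: S·(3, 1, 0) = (21, 7, 0) = 7·(3, 1, 0).

3, 0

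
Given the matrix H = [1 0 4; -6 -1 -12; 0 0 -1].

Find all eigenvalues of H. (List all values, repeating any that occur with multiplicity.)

Compute the characteristic polynomial p(lambda) = det(lambda·I - H).
Expanding the 3×3 determinant: p(lambda) = lambda^3 + lambda^2 - lambda - 1.
Since p(-1) = 0, lambda = -1 is a root.
Factor out (lambda + 1): p(lambda) = (lambda + 1)·(lambda^2 - 1).
The quadratic factors as (lambda + 1)·(lambda - 1).
Eigenvalues: -1, -1, 1.

-1, -1, 1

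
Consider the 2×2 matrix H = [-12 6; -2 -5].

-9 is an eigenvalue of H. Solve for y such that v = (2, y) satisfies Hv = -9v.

We need (H + 9I)v = 0.
H + 9I = [[-3, 6], [-2, 4]].
Row 1: (-3)·2 + (6)·y = 0
Row 2: (-2)·2 + (4)·y = 0
Solving gives y = 1.
Check: H·(2, 1) = (-18, -9) = -9·(2, 1).

1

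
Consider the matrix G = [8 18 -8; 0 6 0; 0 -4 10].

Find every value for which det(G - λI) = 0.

6, 8, 10

Set up det(λI - G) = 0.
Cofactor expansion gives p(λ) = λ^3 - 24λ^2 + 188λ - 480.
Since p(10) = 0, λ = 10 is a root.
Factor out (λ - 10): p(λ) = (λ - 10)·(λ^2 - 14λ + 48).
The quadratic factors as (λ - 6)·(λ - 8).
Eigenvalues: 6, 8, 10.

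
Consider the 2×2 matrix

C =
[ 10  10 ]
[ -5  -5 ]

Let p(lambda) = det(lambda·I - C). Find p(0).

p(0) = det(0·I − C) = det(−C) = (−1)^2·det(C).
det(C) = 0, so p(0) = 0.

0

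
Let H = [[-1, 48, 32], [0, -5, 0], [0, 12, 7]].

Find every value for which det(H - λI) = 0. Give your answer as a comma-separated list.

Compute the characteristic polynomial p(r) = det(rI - H).
Cofactor expansion gives p(r) = r^3 - r^2 - 37r - 35.
Rational-root test: r = -1 gives p(-1) = 0.
Dividing by (r + 1) leaves r^2 - 2r - 35.
The quadratic factors as (r + 5)·(r - 7).
Eigenvalues: -5, -1, 7.

-5, -1, 7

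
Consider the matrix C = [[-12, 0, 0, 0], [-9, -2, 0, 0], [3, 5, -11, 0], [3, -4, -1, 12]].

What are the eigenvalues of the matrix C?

C is lower triangular, so its eigenvalues are the diagonal entries.
Diagonal: -12, -2, -11, 12.

-12, -11, -2, 12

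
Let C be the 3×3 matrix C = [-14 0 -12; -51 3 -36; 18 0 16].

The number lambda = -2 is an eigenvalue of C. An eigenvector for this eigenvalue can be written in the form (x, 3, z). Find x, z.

We need (C + 2I)v = 0.
C + 2I = [[-12, 0, -12], [-51, 5, -36], [18, 0, 18]].
Row 1: (-12)·x + (0)·3 + (-12)·z = 0
Row 2: (-51)·x + (5)·3 + (-36)·z = 0
Row 3: (18)·x + (0)·3 + (18)·z = 0
Solving gives x = 1, z = -1.
Check: C·(1, 3, -1) = (-2, -6, 2) = -2·(1, 3, -1).

1, -1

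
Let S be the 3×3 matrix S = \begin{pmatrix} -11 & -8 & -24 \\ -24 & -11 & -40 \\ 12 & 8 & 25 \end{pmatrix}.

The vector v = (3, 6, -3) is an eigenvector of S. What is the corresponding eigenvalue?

Compute Sv: S·(3, 6, -3) = (-9, -18, 9).
Since Sv = λv, compare component 1: -9 = λ·3, so λ = -3.

-3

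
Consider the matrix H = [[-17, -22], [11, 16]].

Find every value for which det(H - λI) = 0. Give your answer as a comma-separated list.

-6, 5

det(H - tI) = (-17 - t)(16 - t) - (-22)·(11) = t^2 + t - 30.
This factors as (t + 6)·(t - 5) = 0.
Eigenvalues: -6, 5.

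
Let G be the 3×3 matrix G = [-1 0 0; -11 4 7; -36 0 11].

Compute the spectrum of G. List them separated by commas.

Set up det(λI - G) = 0.
Expanding the 3×3 determinant: p(λ) = λ^3 - 14λ^2 + 29λ + 44.
Try λ = -1: p(-1) = 0, so -1 is a root.
Dividing by (λ + 1) leaves λ^2 - 15λ + 44.
The quadratic factors as (λ - 4)·(λ - 11).
Eigenvalues: -1, 4, 11.

-1, 4, 11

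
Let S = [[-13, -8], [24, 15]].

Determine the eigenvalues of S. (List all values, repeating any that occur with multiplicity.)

det(S - tI) = (-13 - t)(15 - t) - (-8)·(24) = t^2 - 2t - 3.
This factors as (t + 1)·(t - 3) = 0.
Eigenvalues: -1, 3.

-1, 3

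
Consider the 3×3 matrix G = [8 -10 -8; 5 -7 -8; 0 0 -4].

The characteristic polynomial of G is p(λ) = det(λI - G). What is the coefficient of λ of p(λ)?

p(λ) = λ^3 + 3λ^2 - 10λ - 24.
The coefficient of λ is -10.

-10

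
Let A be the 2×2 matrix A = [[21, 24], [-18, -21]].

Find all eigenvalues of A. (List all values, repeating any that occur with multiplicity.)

det(A - sI) = (21 - s)(-21 - s) - (24)·(-18) = s^2 - 9.
This factors as (s + 3)·(s - 3) = 0.
Eigenvalues: -3, 3.

-3, 3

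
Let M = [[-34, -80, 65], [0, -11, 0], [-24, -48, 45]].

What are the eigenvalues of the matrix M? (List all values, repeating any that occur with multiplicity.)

Set up det(tI - M) = 0.
Cofactor expansion gives p(t) = t^3 - 91t + 330.
Rational-root test: t = 6 gives p(6) = 0.
Factor out (t - 6): p(t) = (t - 6)·(t^2 + 6t - 55).
The quadratic factors as (t + 11)·(t - 5).
Eigenvalues: -11, 5, 6.

-11, 5, 6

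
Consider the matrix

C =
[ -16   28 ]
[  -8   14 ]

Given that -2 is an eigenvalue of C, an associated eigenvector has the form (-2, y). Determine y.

We need (C + 2I)v = 0.
C + 2I = [[-14, 28], [-8, 16]].
Row 1: (-14)·-2 + (28)·y = 0
Row 2: (-8)·-2 + (16)·y = 0
Solving gives y = -1.
Check: C·(-2, -1) = (4, 2) = -2·(-2, -1).

-1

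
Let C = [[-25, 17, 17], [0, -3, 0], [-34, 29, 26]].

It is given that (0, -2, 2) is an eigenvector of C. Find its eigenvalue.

Compute Cv: C·(0, -2, 2) = (0, 6, -6).
Since Cv = λv, compare component 2: 6 = λ·-2, so λ = -3.

-3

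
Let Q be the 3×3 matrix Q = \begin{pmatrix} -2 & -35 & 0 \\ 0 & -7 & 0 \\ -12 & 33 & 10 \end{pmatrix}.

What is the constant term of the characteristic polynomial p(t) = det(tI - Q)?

p(0) = det(0·I − Q) = det(−Q) = (−1)^3·det(Q).
det(Q) = 140, so p(0) = -140.

-140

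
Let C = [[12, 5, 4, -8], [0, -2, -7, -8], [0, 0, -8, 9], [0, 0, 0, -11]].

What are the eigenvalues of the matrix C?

C is upper triangular, so its eigenvalues are the diagonal entries.
Diagonal: 12, -2, -8, -11.

-11, -8, -2, 12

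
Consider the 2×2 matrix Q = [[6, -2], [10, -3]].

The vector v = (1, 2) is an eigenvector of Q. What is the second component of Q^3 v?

16

First find the eigenvalue: Qv = (2, 4) = 2·(1, 2), so λ = 2.
Then Q^3 v = λ^3·v = 2^3·(1, 2) = 8·(1, 2) = (8, 16).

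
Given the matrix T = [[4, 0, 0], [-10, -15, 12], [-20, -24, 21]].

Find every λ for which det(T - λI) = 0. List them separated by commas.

-3, 4, 9

The characteristic polynomial is p(t) = det(tI - T).
Cofactor expansion gives p(t) = t^3 - 10t^2 - 3t + 108.
Since p(-3) = 0, t = -3 is a root.
Factor out (t + 3): p(t) = (t + 3)·(t^2 - 13t + 36).
The quadratic factors as (t - 4)·(t - 9).
Eigenvalues: -3, 4, 9.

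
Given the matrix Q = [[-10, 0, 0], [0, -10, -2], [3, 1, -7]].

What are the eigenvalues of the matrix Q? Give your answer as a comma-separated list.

-10, -9, -8

The characteristic polynomial is p(r) = det(rI - Q).
Cofactor expansion gives p(r) = r^3 + 27r^2 + 242r + 720.
Try r = -9: p(-9) = 0, so -9 is a root.
Factor out (r + 9): p(r) = (r + 9)·(r^2 + 18r + 80).
The quadratic factors as (r + 10)·(r + 8).
Eigenvalues: -10, -9, -8.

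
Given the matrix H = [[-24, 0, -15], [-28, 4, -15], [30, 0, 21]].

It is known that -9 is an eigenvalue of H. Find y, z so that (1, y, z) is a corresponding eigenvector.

We need (H + 9I)v = 0.
H + 9I = [[-15, 0, -15], [-28, 13, -15], [30, 0, 30]].
Row 1: (-15)·1 + (0)·y + (-15)·z = 0
Row 2: (-28)·1 + (13)·y + (-15)·z = 0
Row 3: (30)·1 + (0)·y + (30)·z = 0
Solving gives y = 1, z = -1.
Check: H·(1, 1, -1) = (-9, -9, 9) = -9·(1, 1, -1).

1, -1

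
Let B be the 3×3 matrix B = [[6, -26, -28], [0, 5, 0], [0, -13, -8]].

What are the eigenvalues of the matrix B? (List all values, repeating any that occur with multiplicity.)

-8, 5, 6

The characteristic polynomial is p(r) = det(rI - B).
Expanding the 3×3 determinant: p(r) = r^3 - 3r^2 - 58r + 240.
Since p(6) = 0, r = 6 is a root.
Factor out (r - 6): p(r) = (r - 6)·(r^2 + 3r - 40).
The quadratic factors as (r + 8)·(r - 5).
Eigenvalues: -8, 5, 6.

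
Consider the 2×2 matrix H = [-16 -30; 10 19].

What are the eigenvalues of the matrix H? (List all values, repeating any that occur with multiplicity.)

det(H - λI) = (-16 - λ)(19 - λ) - (-30)·(10) = λ^2 - 3λ - 4.
This factors as (λ + 1)·(λ - 4) = 0.
Eigenvalues: -1, 4.

-1, 4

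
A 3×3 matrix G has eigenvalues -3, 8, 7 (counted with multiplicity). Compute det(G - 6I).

-18

If G has eigenvalues -3, 8, 7, then G - 6I has eigenvalues -9, 2, 1.
det(G - 6I) = (-9) · (2) · (1) = -18.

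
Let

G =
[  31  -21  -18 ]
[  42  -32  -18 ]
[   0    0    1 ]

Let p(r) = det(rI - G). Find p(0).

p(0) = det(0·I − G) = det(−G) = (−1)^3·det(G).
det(G) = -110, so p(0) = 110.

110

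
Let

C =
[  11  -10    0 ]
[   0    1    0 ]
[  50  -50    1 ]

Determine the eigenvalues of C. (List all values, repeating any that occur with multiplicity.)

Set up det(tI - C) = 0.
Expanding the 3×3 determinant: p(t) = t^3 - 13t^2 + 23t - 11.
Try t = 11: p(11) = 0, so 11 is a root.
Dividing by (t - 11) leaves t^2 - 2t + 1.
The quadratic factor is (t - 1)^2.
Eigenvalues: 1, 1, 11.

1, 1, 11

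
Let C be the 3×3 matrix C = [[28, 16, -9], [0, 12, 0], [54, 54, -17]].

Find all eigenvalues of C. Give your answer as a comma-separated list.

1, 10, 12

Set up det(tI - C) = 0.
Cofactor expansion gives p(t) = t^3 - 23t^2 + 142t - 120.
Rational-root test: t = 1 gives p(1) = 0.
Dividing by (t - 1) leaves t^2 - 22t + 120.
The quadratic factors as (t - 10)·(t - 12).
Eigenvalues: 1, 10, 12.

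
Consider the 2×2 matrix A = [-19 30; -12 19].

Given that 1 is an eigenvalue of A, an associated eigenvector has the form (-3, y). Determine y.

We need (A - 1I)v = 0.
A - 1I = [[-20, 30], [-12, 18]].
Row 1: (-20)·-3 + (30)·y = 0
Row 2: (-12)·-3 + (18)·y = 0
Solving gives y = -2.
Check: A·(-3, -2) = (-3, -2) = 1·(-3, -2).

-2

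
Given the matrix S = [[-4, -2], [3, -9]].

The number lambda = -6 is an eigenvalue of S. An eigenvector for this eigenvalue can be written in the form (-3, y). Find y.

We need (S + 6I)v = 0.
S + 6I = [[2, -2], [3, -3]].
Row 1: (2)·-3 + (-2)·y = 0
Row 2: (3)·-3 + (-3)·y = 0
Solving gives y = -3.
Check: S·(-3, -3) = (18, 18) = -6·(-3, -3).

-3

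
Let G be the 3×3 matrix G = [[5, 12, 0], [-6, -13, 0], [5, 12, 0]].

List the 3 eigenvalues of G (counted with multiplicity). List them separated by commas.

-7, -1, 0

Set up det(λI - G) = 0.
Expanding the 3×3 determinant: p(λ) = λ^3 + 8λ^2 + 7λ.
Try λ = 0: p(0) = 0, so 0 is a root.
Dividing by λ leaves λ^2 + 8λ + 7.
The quadratic factors as (λ + 7)·(λ + 1).
Eigenvalues: -7, -1, 0.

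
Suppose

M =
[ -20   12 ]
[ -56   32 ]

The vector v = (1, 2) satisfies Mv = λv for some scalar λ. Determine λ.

4

Compute Mv: M·(1, 2) = (4, 8).
Since Mv = λv, compare component 1: 4 = λ·1, so λ = 4.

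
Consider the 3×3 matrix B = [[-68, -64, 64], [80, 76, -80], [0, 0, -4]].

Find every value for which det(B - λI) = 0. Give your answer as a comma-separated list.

-4, -4, 12

Set up det(λI - B) = 0.
Expanding along the first row, p(λ) = λ^3 - 4λ^2 - 80λ - 192.
Rational-root test: λ = -4 gives p(-4) = 0.
Dividing by (λ + 4) leaves λ^2 - 8λ - 48.
The quadratic factors as (λ + 4)·(λ - 12).
Eigenvalues: -4, -4, 12.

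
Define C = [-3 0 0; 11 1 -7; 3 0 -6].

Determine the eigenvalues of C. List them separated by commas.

Compute the characteristic polynomial p(λ) = det(λI - C).
Expanding along the first row, p(λ) = λ^3 + 8λ^2 + 9λ - 18.
Try λ = 1: p(1) = 0, so 1 is a root.
Dividing by (λ - 1) leaves λ^2 + 9λ + 18.
The quadratic factors as (λ + 6)·(λ + 3).
Eigenvalues: -6, -3, 1.

-6, -3, 1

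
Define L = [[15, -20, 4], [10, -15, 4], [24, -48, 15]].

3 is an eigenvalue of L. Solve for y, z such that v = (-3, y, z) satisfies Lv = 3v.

We need (L - 3I)v = 0.
L - 3I = [[12, -20, 4], [10, -18, 4], [24, -48, 12]].
Row 1: (12)·-3 + (-20)·y + (4)·z = 0
Row 2: (10)·-3 + (-18)·y + (4)·z = 0
Row 3: (24)·-3 + (-48)·y + (12)·z = 0
Solving gives y = -3, z = -6.
Check: L·(-3, -3, -6) = (-9, -9, -18) = 3·(-3, -3, -6).

-3, -6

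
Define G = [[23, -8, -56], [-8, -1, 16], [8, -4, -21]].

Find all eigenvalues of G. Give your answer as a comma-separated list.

Compute the characteristic polynomial p(lambda) = det(lambda·I - G).
Cofactor expansion gives p(lambda) = lambda^3 - lambda^2 - 37·lambda - 35.
Since p(7) = 0, lambda = 7 is a root.
Dividing by (lambda - 7) leaves lambda^2 + 6·lambda + 5.
The quadratic factors as (lambda + 5)·(lambda + 1).
Eigenvalues: -5, -1, 7.

-5, -1, 7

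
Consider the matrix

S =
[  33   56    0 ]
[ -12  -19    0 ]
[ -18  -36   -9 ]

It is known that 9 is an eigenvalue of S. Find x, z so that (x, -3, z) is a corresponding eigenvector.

We need (S - 9I)v = 0.
S - 9I = [[24, 56, 0], [-12, -28, 0], [-18, -36, -18]].
Row 1: (24)·x + (56)·-3 + (0)·z = 0
Row 2: (-12)·x + (-28)·-3 + (0)·z = 0
Row 3: (-18)·x + (-36)·-3 + (-18)·z = 0
Solving gives x = 7, z = -1.
Check: S·(7, -3, -1) = (63, -27, -9) = 9·(7, -3, -1).

7, -1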